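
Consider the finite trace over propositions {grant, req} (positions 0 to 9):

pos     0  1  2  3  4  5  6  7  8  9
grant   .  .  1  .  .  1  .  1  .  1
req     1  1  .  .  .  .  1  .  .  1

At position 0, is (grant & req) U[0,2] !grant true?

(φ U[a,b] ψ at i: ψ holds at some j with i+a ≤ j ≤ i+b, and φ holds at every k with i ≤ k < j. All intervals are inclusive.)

Need some j in [0,2] with !grant, and (grant & req) at every k in [0,j-1].
  j=0: !grant holds; no prefix to check → satisfied.

Yes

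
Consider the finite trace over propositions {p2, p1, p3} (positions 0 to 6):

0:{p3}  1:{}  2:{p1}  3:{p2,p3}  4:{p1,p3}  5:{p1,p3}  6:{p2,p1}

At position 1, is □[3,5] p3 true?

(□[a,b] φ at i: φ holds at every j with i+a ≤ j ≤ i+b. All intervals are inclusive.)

Check p3 at every j in [4,6]:
  j=4: true
  j=5: true
  j=6: false
Fails at j=6 → formula fails.

Does not hold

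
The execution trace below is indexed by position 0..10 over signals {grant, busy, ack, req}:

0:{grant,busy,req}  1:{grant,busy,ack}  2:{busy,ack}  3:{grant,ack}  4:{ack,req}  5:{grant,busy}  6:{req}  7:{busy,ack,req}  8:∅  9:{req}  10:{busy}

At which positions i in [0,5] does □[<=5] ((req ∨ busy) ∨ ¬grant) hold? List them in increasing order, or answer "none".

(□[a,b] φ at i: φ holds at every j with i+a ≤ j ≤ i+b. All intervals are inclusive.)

4, 5

Evaluate at each i in [0,5]:
  i=0: ✗ (fails at j=3)
  i=1: ✗ (fails at j=3)
  i=2: ✗ (fails at j=3)
  i=3: ✗ (fails at j=3)
  i=4: ✓ (all of [4,9])
  i=5: ✓ (all of [5,10])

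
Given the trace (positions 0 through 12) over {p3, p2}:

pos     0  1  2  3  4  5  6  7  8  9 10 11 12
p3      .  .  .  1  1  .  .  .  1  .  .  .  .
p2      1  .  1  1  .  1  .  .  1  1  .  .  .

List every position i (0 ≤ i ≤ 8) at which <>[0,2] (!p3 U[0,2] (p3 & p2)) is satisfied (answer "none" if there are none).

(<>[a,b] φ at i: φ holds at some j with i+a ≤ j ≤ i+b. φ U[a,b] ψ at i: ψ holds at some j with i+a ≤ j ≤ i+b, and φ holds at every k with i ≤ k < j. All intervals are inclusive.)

Evaluate at each i in [0,8]:
  i=0: ✓ (witness j=1)
  i=1: ✓ (witness j=1)
  i=2: ✓ (witness j=2)
  i=3: ✓ (witness j=3)
  i=4: ✓ (witness j=6)
  i=5: ✓ (witness j=6)
  i=6: ✓ (witness j=6)
  i=7: ✓ (witness j=7)
  i=8: ✓ (witness j=8)

0, 1, 2, 3, 4, 5, 6, 7, 8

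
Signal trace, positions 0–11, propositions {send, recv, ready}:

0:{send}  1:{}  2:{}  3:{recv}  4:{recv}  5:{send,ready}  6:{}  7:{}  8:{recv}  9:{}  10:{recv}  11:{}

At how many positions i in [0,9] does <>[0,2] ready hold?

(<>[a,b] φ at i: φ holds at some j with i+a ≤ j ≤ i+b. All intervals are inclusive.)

Evaluate at each i in [0,9]:
  i=0: ✗ (none in [0,2])
  i=1: ✗ (none in [1,3])
  i=2: ✗ (none in [2,4])
  i=3: ✓ (witness j=5)
  i=4: ✓ (witness j=5)
  i=5: ✓ (witness j=5)
  i=6: ✗ (none in [6,8])
  i=7: ✗ (none in [7,9])
  i=8: ✗ (none in [8,10])
  i=9: ✗ (none in [9,11])
Positions where it holds: {3, 4, 5} → 3.

3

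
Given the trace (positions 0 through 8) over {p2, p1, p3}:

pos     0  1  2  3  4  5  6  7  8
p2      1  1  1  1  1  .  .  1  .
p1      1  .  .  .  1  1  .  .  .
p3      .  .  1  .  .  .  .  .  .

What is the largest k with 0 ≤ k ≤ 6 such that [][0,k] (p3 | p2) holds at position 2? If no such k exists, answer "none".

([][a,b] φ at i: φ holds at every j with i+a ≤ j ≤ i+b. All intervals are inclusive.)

2

(p3 | p2) must hold from j=2 onward; find where it first fails.
  j=2: holds
  j=3: holds
  j=4: holds
  j=5: fails
Holds on [2,4], so largest k = 2.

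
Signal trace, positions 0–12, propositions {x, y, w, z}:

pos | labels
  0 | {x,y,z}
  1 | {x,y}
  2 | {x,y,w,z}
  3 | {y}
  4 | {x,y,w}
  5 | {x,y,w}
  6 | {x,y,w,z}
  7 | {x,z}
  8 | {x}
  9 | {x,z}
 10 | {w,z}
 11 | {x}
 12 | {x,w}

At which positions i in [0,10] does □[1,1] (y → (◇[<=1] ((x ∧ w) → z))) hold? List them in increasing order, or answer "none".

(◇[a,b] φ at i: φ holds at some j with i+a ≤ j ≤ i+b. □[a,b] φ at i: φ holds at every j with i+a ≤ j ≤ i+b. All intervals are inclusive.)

0, 1, 2, 4, 5, 6, 7, 8, 9, 10

Evaluate at each i in [0,10]:
  i=0: ✓ (all of [1,1])
  i=1: ✓ (all of [2,2])
  i=2: ✓ (all of [3,3])
  i=3: ✗ (fails at j=4)
  i=4: ✓ (all of [5,5])
  i=5: ✓ (all of [6,6])
  i=6: ✓ (all of [7,7])
  i=7: ✓ (all of [8,8])
  i=8: ✓ (all of [9,9])
  i=9: ✓ (all of [10,10])
  i=10: ✓ (all of [11,11])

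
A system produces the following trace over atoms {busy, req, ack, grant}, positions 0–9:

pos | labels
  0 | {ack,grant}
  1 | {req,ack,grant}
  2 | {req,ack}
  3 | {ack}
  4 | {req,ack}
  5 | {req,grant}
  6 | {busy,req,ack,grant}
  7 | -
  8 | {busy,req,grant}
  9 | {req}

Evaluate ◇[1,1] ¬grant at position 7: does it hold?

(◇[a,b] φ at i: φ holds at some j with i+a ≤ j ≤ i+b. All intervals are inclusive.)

False

Check ¬grant at each j in [8,8]:
  j=8: false
No position in the window satisfies it → formula fails.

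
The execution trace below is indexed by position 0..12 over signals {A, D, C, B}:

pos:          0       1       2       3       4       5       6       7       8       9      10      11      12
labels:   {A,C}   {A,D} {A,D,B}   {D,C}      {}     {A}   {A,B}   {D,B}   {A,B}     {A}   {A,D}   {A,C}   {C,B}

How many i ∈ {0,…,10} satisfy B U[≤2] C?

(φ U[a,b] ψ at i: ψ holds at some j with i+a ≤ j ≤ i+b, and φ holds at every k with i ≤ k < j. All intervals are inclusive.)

3

Evaluate at each i in [0,10]:
  i=0: ✓ (rhs at j=0)
  i=1: ✗ (lhs fails at k=1 before rhs at j=3)
  i=2: ✓ (rhs at j=3; lhs holds on [2,2])
  i=3: ✓ (rhs at j=3)
  i=4: ✗ (no rhs in [4,6])
  i=5: ✗ (no rhs in [5,7])
  i=6: ✗ (no rhs in [6,8])
  i=7: ✗ (no rhs in [7,9])
  i=8: ✗ (no rhs in [8,10])
  i=9: ✗ (lhs fails at k=9 before rhs at j=11)
  i=10: ✗ (lhs fails at k=10 before rhs at j=11)
Positions where it holds: {0, 2, 3} → 3.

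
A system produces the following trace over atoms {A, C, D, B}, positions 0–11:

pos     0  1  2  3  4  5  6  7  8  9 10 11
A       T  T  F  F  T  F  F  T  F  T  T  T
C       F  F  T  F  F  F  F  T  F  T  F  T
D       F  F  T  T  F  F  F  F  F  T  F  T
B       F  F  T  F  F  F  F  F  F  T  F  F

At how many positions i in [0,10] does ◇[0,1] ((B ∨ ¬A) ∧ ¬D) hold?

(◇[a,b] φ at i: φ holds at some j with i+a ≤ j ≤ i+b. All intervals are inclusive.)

Evaluate at each i in [0,10]:
  i=0: ✗ (none in [0,1])
  i=1: ✗ (none in [1,2])
  i=2: ✗ (none in [2,3])
  i=3: ✗ (none in [3,4])
  i=4: ✓ (witness j=5)
  i=5: ✓ (witness j=5)
  i=6: ✓ (witness j=6)
  i=7: ✓ (witness j=8)
  i=8: ✓ (witness j=8)
  i=9: ✗ (none in [9,10])
  i=10: ✗ (none in [10,11])
Positions where it holds: {4, 5, 6, 7, 8} → 5.

5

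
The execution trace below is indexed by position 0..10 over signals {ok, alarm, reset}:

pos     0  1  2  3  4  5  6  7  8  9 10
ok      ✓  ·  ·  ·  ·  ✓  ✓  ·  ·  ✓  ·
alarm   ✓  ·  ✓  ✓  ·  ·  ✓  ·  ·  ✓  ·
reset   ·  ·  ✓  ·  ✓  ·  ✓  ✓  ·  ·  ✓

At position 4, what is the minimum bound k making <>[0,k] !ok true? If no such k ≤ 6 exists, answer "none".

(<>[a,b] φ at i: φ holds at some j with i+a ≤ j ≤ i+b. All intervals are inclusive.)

Scan j = 4,5,… for !ok:
  j=4: holds
First hit at j=4, so smallest k = 4-4 = 0.

0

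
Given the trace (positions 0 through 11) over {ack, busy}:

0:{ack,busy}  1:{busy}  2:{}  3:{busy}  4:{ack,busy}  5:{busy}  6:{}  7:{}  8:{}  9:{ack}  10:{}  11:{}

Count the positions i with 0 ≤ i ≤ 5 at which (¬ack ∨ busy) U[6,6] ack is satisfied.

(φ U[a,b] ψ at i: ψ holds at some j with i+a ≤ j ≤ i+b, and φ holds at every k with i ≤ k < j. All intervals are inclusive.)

Evaluate at each i in [0,5]:
  i=0: ✗ (no rhs in [6,6])
  i=1: ✗ (no rhs in [7,7])
  i=2: ✗ (no rhs in [8,8])
  i=3: ✓ (rhs at j=9; lhs holds on [3,8])
  i=4: ✗ (no rhs in [10,10])
  i=5: ✗ (no rhs in [11,11])
Positions where it holds: {3} → 1.

1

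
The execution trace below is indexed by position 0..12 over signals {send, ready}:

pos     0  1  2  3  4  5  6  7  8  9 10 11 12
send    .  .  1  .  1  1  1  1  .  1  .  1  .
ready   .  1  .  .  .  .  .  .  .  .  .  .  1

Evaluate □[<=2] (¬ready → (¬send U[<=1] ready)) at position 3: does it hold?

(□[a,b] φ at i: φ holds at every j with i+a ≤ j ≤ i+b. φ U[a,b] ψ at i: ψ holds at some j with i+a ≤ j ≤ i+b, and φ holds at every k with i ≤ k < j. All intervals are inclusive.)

Check (¬ready → (¬send U[<=1] ready)) at every j in [3,5]:
  j=3: antecedent true; consequent fails → ✗
  j=4: antecedent true; consequent fails → ✗
  j=5: antecedent true; consequent fails → ✗
Fails at j=3 → formula fails.

False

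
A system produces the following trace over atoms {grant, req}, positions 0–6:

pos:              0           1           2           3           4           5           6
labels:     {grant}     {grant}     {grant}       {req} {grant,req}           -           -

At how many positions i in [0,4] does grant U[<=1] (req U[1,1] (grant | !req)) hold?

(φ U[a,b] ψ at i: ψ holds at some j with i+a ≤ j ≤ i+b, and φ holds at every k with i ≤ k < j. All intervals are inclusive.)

Evaluate at each i in [0,4]:
  i=0: ✗ (no rhs in [0,1])
  i=1: ✗ (no rhs in [1,2])
  i=2: ✓ (rhs at j=3; lhs holds on [2,2])
  i=3: ✓ (rhs at j=3)
  i=4: ✓ (rhs at j=4)
Positions where it holds: {2, 3, 4} → 3.

3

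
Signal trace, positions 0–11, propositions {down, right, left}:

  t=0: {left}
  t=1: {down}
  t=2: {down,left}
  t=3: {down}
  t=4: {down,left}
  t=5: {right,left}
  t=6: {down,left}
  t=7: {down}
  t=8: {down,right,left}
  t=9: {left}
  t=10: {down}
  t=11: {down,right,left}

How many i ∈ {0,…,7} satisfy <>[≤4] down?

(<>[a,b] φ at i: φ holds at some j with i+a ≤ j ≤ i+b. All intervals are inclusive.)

Evaluate at each i in [0,7]:
  i=0: ✓ (witness j=1)
  i=1: ✓ (witness j=1)
  i=2: ✓ (witness j=2)
  i=3: ✓ (witness j=3)
  i=4: ✓ (witness j=4)
  i=5: ✓ (witness j=6)
  i=6: ✓ (witness j=6)
  i=7: ✓ (witness j=7)
Positions where it holds: {0, 1, 2, 3, 4, 5, 6, 7} → 8.

8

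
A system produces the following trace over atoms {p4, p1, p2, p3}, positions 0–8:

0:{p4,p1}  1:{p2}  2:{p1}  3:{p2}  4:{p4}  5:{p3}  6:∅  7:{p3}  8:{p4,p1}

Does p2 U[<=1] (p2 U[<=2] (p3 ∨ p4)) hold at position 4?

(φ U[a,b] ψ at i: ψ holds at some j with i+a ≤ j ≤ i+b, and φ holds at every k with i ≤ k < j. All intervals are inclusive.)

Yes

Need some j in [4,5] with (p2 U[<=2] (p3 ∨ p4)), and p2 at every k in [4,j-1].
  j=4: (p2 U[<=2] (p3 ∨ p4)) holds; no prefix to check → satisfied.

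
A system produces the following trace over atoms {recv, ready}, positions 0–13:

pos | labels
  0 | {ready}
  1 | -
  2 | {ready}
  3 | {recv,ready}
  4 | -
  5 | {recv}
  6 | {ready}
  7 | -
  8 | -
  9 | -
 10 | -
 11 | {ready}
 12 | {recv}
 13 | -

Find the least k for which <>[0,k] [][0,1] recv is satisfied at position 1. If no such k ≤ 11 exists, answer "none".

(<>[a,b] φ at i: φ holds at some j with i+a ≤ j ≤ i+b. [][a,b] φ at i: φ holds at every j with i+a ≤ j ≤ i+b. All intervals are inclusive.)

none

Scan j = 1,2,… for [][0,1] recv:
  j=1: fails
  j=2: fails
  j=3: fails
  j=4: fails
  j=5: fails
  j=6: fails
  j=7: fails
  j=8: fails
  j=9: fails
  j=10: fails
  j=11: fails
  j=12: fails
No j in [1,12] satisfies it → none.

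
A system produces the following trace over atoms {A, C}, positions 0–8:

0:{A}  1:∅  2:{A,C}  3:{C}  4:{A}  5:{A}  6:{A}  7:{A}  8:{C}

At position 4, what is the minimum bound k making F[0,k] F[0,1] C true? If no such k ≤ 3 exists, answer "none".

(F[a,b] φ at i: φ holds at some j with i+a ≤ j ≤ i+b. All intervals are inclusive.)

3

Scan j = 4,5,… for F[0,1] C:
  j=4: fails
  j=5: fails
  j=6: fails
  j=7: holds
First hit at j=7, so smallest k = 7-4 = 3.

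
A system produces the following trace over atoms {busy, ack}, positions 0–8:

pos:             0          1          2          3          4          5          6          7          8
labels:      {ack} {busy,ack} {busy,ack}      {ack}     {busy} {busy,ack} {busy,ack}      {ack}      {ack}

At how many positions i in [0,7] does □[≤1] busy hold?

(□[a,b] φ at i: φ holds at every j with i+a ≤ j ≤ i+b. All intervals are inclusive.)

3

Evaluate at each i in [0,7]:
  i=0: ✗ (fails at j=0)
  i=1: ✓ (all of [1,2])
  i=2: ✗ (fails at j=3)
  i=3: ✗ (fails at j=3)
  i=4: ✓ (all of [4,5])
  i=5: ✓ (all of [5,6])
  i=6: ✗ (fails at j=7)
  i=7: ✗ (fails at j=7)
Positions where it holds: {1, 4, 5} → 3.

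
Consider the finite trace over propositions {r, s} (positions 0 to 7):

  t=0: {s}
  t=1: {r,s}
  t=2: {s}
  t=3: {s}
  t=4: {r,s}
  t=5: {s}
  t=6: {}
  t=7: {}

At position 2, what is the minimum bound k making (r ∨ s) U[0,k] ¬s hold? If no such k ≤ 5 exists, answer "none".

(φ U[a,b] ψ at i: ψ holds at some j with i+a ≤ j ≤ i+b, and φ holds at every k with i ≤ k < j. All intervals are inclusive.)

4

Need earliest j ≥ 2 with ¬s, and (r ∨ s) at every k in [2,j-1].
  j=2: rhs fails.
  j=3: rhs fails.
  j=4: rhs fails.
  j=5: rhs fails.
  j=6: rhs holds; lhs holds on [2,5]. k = 4.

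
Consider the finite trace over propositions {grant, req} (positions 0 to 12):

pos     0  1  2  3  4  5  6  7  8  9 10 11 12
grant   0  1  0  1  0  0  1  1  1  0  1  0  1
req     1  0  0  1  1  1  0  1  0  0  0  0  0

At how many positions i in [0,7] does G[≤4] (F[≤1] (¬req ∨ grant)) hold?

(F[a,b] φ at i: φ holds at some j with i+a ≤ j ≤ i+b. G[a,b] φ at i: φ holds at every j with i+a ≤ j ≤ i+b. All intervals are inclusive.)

Evaluate at each i in [0,7]:
  i=0: ✗ (fails at j=4)
  i=1: ✗ (fails at j=4)
  i=2: ✗ (fails at j=4)
  i=3: ✗ (fails at j=4)
  i=4: ✗ (fails at j=4)
  i=5: ✓ (all of [5,9])
  i=6: ✓ (all of [6,10])
  i=7: ✓ (all of [7,11])
Positions where it holds: {5, 6, 7} → 3.

3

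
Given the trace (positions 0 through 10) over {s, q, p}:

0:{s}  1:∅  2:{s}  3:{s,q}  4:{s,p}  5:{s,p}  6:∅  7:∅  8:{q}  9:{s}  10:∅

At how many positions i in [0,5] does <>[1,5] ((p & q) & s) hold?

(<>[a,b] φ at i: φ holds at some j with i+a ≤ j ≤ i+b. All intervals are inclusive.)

Evaluate at each i in [0,5]:
  i=0: ✗ (none in [1,5])
  i=1: ✗ (none in [2,6])
  i=2: ✗ (none in [3,7])
  i=3: ✗ (none in [4,8])
  i=4: ✗ (none in [5,9])
  i=5: ✗ (none in [6,10])
Positions where it holds: {} → 0.

0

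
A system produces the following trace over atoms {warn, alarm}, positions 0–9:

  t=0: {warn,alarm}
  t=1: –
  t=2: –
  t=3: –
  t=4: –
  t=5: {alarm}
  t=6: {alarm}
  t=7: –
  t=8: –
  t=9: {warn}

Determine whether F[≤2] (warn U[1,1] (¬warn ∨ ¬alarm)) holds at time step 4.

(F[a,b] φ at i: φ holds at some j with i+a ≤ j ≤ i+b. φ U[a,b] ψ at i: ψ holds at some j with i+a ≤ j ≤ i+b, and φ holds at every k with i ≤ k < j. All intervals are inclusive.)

Does not hold

Check (warn U[1,1] (¬warn ∨ ¬alarm)) at each j in [4,6]:
  j=4: fails
  j=5: fails
  j=6: fails
No position in the window satisfies it → formula fails.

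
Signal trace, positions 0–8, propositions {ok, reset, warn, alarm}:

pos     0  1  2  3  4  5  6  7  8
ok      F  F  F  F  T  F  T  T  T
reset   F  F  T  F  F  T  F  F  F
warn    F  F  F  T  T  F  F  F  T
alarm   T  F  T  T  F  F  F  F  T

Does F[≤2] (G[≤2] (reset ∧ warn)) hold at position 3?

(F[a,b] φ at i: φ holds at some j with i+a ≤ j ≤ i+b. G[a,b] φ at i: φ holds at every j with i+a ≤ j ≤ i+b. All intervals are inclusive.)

No

Check G[≤2] (reset ∧ warn) at each j in [3,5]:
  j=3: fails at 3
  j=4: fails at 4
  j=5: fails at 5
No position in the window satisfies it → formula fails.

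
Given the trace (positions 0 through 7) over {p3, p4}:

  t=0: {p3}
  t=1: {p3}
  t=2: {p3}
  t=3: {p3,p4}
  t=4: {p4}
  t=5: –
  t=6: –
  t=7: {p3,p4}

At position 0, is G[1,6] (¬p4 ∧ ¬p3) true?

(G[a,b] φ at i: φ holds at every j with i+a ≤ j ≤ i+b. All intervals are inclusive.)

False

Check (¬p4 ∧ ¬p3) at every j in [1,6]:
  j=1: false
  j=2: false
  j=3: false
  j=4: false
  j=5: true
  j=6: true
Fails at j=1 → formula fails.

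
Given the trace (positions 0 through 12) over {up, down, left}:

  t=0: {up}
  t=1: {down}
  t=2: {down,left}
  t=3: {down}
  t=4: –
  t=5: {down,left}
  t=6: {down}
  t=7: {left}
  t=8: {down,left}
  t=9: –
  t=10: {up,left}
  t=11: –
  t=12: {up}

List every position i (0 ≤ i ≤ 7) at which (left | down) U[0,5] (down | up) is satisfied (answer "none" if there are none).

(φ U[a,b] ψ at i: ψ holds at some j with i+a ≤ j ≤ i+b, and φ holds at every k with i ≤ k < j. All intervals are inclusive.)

Evaluate at each i in [0,7]:
  i=0: ✓ (rhs at j=0)
  i=1: ✓ (rhs at j=1)
  i=2: ✓ (rhs at j=2)
  i=3: ✓ (rhs at j=3)
  i=4: ✗ (lhs fails at k=4 before rhs at j=5)
  i=5: ✓ (rhs at j=5)
  i=6: ✓ (rhs at j=6)
  i=7: ✓ (rhs at j=8; lhs holds on [7,7])

0, 1, 2, 3, 5, 6, 7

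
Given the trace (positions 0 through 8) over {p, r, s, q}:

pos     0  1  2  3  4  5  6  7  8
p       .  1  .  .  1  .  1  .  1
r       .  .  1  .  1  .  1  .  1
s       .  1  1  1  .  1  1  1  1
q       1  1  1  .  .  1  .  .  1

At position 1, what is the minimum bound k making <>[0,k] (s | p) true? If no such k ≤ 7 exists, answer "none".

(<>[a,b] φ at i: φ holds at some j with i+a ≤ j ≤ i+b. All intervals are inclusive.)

Scan j = 1,2,… for (s | p):
  j=1: holds
First hit at j=1, so smallest k = 1-1 = 0.

0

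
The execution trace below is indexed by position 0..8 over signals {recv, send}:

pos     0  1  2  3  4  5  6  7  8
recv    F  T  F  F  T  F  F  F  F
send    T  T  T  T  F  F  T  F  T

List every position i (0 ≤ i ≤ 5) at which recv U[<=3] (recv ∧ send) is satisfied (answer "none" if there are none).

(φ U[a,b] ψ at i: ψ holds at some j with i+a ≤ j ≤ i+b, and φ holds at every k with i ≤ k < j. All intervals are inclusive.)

Evaluate at each i in [0,5]:
  i=0: ✗ (lhs fails at k=0 before rhs at j=1)
  i=1: ✓ (rhs at j=1)
  i=2: ✗ (no rhs in [2,5])
  i=3: ✗ (no rhs in [3,6])
  i=4: ✗ (no rhs in [4,7])
  i=5: ✗ (no rhs in [5,8])

1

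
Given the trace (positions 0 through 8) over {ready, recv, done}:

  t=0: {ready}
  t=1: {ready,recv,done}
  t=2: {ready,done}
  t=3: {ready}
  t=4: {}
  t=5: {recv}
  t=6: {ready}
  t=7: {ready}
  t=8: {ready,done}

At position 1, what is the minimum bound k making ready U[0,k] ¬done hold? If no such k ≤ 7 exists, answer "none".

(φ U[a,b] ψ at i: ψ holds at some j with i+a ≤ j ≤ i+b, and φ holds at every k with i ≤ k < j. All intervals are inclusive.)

Need earliest j ≥ 1 with ¬done, and ready at every k in [1,j-1].
  j=1: rhs fails.
  j=2: rhs fails.
  j=3: rhs holds; lhs holds on [1,2]. k = 2.

2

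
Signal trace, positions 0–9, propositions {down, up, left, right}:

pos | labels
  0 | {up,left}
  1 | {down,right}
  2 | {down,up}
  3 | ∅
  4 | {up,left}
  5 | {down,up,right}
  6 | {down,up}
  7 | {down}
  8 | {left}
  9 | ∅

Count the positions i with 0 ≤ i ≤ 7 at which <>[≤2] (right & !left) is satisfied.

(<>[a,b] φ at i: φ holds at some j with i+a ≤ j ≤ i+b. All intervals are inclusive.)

5

Evaluate at each i in [0,7]:
  i=0: ✓ (witness j=1)
  i=1: ✓ (witness j=1)
  i=2: ✗ (none in [2,4])
  i=3: ✓ (witness j=5)
  i=4: ✓ (witness j=5)
  i=5: ✓ (witness j=5)
  i=6: ✗ (none in [6,8])
  i=7: ✗ (none in [7,9])
Positions where it holds: {0, 1, 3, 4, 5} → 5.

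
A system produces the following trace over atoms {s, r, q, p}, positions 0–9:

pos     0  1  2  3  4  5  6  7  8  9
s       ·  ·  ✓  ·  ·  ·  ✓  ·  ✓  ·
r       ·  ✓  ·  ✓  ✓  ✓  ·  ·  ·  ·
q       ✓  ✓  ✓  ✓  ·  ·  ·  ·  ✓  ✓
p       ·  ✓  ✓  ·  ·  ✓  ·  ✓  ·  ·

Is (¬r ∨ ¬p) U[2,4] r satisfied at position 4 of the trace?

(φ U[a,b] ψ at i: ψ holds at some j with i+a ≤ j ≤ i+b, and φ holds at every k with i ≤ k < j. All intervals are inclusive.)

False

Need some j in [6,8] with r, and (¬r ∨ ¬p) at every k in [4,j-1].
  j=6: r false.
  j=7: r false.
  j=8: r false.
No j in the window works → until fails.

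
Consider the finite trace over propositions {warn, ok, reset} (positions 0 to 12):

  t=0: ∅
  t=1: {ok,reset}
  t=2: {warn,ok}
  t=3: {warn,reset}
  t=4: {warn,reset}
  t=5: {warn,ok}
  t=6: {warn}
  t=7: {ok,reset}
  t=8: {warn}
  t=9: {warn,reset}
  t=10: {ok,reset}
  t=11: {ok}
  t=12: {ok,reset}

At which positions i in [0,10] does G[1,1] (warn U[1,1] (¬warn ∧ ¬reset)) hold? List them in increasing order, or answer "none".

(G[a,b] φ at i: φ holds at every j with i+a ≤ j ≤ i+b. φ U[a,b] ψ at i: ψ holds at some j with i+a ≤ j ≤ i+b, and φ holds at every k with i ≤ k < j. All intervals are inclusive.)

none

Evaluate at each i in [0,10]:
  i=0: ✗ (fails at j=1)
  i=1: ✗ (fails at j=2)
  i=2: ✗ (fails at j=3)
  i=3: ✗ (fails at j=4)
  i=4: ✗ (fails at j=5)
  i=5: ✗ (fails at j=6)
  i=6: ✗ (fails at j=7)
  i=7: ✗ (fails at j=8)
  i=8: ✗ (fails at j=9)
  i=9: ✗ (fails at j=10)
  i=10: ✗ (fails at j=11)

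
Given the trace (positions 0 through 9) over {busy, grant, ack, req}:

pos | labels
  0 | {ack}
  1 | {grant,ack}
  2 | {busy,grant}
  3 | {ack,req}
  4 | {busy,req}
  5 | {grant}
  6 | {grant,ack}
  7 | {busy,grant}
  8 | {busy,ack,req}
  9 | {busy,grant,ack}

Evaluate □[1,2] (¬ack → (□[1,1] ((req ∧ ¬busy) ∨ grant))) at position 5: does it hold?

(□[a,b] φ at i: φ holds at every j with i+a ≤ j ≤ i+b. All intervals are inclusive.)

Check (¬ack → (□[1,1] ((req ∧ ¬busy) ∨ grant))) at every j in [6,7]:
  j=6: antecedent false → ✓
  j=7: antecedent true; consequent fails at 8 → ✗
Fails at j=7 → formula fails.

Does not hold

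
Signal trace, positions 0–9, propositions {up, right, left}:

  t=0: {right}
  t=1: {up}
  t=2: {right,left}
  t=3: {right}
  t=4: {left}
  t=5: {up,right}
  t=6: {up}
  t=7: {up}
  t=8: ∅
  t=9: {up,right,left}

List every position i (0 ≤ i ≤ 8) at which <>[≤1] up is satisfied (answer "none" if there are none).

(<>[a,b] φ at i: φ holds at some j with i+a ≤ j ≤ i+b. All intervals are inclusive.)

0, 1, 4, 5, 6, 7, 8

Evaluate at each i in [0,8]:
  i=0: ✓ (witness j=1)
  i=1: ✓ (witness j=1)
  i=2: ✗ (none in [2,3])
  i=3: ✗ (none in [3,4])
  i=4: ✓ (witness j=5)
  i=5: ✓ (witness j=5)
  i=6: ✓ (witness j=6)
  i=7: ✓ (witness j=7)
  i=8: ✓ (witness j=9)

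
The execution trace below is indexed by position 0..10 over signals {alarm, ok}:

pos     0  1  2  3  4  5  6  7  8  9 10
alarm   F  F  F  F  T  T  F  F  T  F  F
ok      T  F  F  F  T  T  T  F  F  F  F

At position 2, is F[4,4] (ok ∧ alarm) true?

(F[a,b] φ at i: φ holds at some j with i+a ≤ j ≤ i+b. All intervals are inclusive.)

Check (ok ∧ alarm) at each j in [6,6]:
  j=6: false
No position in the window satisfies it → formula fails.

False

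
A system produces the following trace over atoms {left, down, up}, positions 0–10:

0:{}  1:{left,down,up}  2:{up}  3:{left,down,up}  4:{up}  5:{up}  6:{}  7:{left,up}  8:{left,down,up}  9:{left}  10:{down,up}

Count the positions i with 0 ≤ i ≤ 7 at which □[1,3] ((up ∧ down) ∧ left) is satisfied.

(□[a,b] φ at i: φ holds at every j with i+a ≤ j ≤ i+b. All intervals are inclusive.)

0

Evaluate at each i in [0,7]:
  i=0: ✗ (fails at j=2)
  i=1: ✗ (fails at j=2)
  i=2: ✗ (fails at j=4)
  i=3: ✗ (fails at j=4)
  i=4: ✗ (fails at j=5)
  i=5: ✗ (fails at j=6)
  i=6: ✗ (fails at j=7)
  i=7: ✗ (fails at j=9)
Positions where it holds: {} → 0.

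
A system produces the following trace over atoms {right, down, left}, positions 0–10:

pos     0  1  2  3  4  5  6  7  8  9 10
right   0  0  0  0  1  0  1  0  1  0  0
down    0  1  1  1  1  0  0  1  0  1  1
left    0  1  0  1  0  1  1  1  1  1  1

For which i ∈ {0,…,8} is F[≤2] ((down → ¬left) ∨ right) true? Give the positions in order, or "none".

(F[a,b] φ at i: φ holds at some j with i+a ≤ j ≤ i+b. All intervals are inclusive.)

0, 1, 2, 3, 4, 5, 6, 7, 8

Evaluate at each i in [0,8]:
  i=0: ✓ (witness j=0)
  i=1: ✓ (witness j=2)
  i=2: ✓ (witness j=2)
  i=3: ✓ (witness j=4)
  i=4: ✓ (witness j=4)
  i=5: ✓ (witness j=5)
  i=6: ✓ (witness j=6)
  i=7: ✓ (witness j=8)
  i=8: ✓ (witness j=8)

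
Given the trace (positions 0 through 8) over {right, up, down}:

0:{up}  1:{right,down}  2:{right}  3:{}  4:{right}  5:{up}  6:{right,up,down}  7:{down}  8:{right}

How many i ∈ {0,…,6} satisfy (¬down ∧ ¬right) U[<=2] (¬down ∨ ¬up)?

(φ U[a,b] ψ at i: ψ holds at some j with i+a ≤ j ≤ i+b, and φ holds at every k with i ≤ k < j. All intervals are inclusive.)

Evaluate at each i in [0,6]:
  i=0: ✓ (rhs at j=0)
  i=1: ✓ (rhs at j=1)
  i=2: ✓ (rhs at j=2)
  i=3: ✓ (rhs at j=3)
  i=4: ✓ (rhs at j=4)
  i=5: ✓ (rhs at j=5)
  i=6: ✗ (lhs fails at k=6 before rhs at j=7)
Positions where it holds: {0, 1, 2, 3, 4, 5} → 6.

6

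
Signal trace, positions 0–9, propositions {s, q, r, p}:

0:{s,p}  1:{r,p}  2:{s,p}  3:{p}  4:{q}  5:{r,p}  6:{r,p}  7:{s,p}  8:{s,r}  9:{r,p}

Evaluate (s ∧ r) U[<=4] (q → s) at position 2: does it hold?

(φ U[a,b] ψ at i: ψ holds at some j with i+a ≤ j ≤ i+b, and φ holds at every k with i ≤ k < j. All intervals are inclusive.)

Need some j in [2,6] with (q → s), and (s ∧ r) at every k in [2,j-1].
  j=2: (q → s) holds; no prefix to check → satisfied.

True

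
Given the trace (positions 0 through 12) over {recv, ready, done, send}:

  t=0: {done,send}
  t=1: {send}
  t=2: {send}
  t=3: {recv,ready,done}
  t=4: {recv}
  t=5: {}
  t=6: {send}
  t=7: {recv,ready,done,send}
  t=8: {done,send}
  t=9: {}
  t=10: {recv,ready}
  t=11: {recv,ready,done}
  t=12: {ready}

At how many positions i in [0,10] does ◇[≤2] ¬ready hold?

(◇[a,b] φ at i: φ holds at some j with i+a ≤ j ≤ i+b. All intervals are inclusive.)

Evaluate at each i in [0,10]:
  i=0: ✓ (witness j=0)
  i=1: ✓ (witness j=1)
  i=2: ✓ (witness j=2)
  i=3: ✓ (witness j=4)
  i=4: ✓ (witness j=4)
  i=5: ✓ (witness j=5)
  i=6: ✓ (witness j=6)
  i=7: ✓ (witness j=8)
  i=8: ✓ (witness j=8)
  i=9: ✓ (witness j=9)
  i=10: ✗ (none in [10,12])
Positions where it holds: {0, 1, 2, 3, 4, 5, 6, 7, 8, 9} → 10.

10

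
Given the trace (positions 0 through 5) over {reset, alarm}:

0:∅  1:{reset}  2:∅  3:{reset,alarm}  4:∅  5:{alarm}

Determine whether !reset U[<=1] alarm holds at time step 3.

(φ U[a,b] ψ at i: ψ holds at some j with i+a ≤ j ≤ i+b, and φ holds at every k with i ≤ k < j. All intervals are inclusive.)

Yes

Need some j in [3,4] with alarm, and !reset at every k in [3,j-1].
  j=3: alarm holds; no prefix to check → satisfied.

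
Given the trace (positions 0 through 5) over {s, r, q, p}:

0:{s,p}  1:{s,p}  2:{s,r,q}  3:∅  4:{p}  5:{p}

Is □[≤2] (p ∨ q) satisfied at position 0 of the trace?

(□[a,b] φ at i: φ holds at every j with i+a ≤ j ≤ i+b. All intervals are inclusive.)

Check (p ∨ q) at every j in [0,2]:
  j=0: true
  j=1: true
  j=2: true
All positions satisfy it → formula holds.

True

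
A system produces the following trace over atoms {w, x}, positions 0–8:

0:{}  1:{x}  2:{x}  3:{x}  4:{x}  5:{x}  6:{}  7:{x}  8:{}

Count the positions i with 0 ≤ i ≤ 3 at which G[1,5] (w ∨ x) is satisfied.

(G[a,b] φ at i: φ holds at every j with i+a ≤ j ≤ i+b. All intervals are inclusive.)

Evaluate at each i in [0,3]:
  i=0: ✓ (all of [1,5])
  i=1: ✗ (fails at j=6)
  i=2: ✗ (fails at j=6)
  i=3: ✗ (fails at j=6)
Positions where it holds: {0} → 1.

1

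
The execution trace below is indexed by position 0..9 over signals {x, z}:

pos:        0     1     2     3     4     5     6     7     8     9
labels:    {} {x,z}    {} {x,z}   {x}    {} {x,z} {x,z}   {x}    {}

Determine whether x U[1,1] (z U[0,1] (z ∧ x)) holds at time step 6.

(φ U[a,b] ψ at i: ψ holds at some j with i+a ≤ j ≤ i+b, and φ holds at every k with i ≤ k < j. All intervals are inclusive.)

Need some j in [7,7] with (z U[0,1] (z ∧ x)), and x at every k in [6,j-1].
  j=7: (z U[0,1] (z ∧ x)) holds; x holds at every k in [6,6] → satisfied.

Yes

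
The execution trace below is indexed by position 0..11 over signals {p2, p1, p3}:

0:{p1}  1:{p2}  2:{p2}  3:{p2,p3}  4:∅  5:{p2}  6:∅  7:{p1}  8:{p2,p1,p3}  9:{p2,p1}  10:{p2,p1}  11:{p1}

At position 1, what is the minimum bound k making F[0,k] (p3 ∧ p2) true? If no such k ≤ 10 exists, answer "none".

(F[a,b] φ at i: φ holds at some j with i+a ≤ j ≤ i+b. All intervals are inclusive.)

Scan j = 1,2,… for (p3 ∧ p2):
  j=1: fails
  j=2: fails
  j=3: holds
First hit at j=3, so smallest k = 3-1 = 2.

2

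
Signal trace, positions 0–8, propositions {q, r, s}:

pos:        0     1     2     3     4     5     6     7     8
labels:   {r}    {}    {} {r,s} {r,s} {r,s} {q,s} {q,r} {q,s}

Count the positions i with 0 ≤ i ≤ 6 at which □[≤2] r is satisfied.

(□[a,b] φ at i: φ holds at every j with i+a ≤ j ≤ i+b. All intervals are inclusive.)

Evaluate at each i in [0,6]:
  i=0: ✗ (fails at j=1)
  i=1: ✗ (fails at j=1)
  i=2: ✗ (fails at j=2)
  i=3: ✓ (all of [3,5])
  i=4: ✗ (fails at j=6)
  i=5: ✗ (fails at j=6)
  i=6: ✗ (fails at j=6)
Positions where it holds: {3} → 1.

1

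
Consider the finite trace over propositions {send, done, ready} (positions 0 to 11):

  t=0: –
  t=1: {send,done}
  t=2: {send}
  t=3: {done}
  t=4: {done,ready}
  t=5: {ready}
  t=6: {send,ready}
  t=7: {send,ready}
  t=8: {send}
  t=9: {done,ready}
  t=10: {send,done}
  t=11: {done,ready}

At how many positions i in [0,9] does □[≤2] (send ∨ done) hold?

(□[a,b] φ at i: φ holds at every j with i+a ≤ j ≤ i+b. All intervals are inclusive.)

6

Evaluate at each i in [0,9]:
  i=0: ✗ (fails at j=0)
  i=1: ✓ (all of [1,3])
  i=2: ✓ (all of [2,4])
  i=3: ✗ (fails at j=5)
  i=4: ✗ (fails at j=5)
  i=5: ✗ (fails at j=5)
  i=6: ✓ (all of [6,8])
  i=7: ✓ (all of [7,9])
  i=8: ✓ (all of [8,10])
  i=9: ✓ (all of [9,11])
Positions where it holds: {1, 2, 6, 7, 8, 9} → 6.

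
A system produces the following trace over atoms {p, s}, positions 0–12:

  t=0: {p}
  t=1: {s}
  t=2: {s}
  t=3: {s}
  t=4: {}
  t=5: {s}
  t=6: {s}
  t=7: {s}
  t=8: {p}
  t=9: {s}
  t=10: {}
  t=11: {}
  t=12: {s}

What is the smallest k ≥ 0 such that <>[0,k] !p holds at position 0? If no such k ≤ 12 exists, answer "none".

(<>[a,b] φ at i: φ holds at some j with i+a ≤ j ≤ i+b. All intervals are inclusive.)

1

Scan j = 0,1,… for !p:
  j=0: fails
  j=1: holds
First hit at j=1, so smallest k = 1-0 = 1.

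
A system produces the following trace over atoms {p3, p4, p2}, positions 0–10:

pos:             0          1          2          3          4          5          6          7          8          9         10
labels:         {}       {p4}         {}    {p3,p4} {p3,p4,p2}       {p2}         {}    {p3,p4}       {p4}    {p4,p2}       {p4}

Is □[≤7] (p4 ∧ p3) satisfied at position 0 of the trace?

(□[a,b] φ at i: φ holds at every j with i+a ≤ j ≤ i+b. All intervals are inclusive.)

False

Check (p4 ∧ p3) at every j in [0,7]:
  j=0: false
  j=1: false
  j=2: false
  j=3: true
  j=4: true
  j=5: false
  j=6: false
  j=7: true
Fails at j=0 → formula fails.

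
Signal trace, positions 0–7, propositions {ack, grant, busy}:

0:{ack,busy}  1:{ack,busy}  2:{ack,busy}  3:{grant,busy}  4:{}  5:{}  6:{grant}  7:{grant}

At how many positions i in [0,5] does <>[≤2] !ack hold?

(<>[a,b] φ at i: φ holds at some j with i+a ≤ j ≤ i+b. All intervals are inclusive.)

Evaluate at each i in [0,5]:
  i=0: ✗ (none in [0,2])
  i=1: ✓ (witness j=3)
  i=2: ✓ (witness j=3)
  i=3: ✓ (witness j=3)
  i=4: ✓ (witness j=4)
  i=5: ✓ (witness j=5)
Positions where it holds: {1, 2, 3, 4, 5} → 5.

5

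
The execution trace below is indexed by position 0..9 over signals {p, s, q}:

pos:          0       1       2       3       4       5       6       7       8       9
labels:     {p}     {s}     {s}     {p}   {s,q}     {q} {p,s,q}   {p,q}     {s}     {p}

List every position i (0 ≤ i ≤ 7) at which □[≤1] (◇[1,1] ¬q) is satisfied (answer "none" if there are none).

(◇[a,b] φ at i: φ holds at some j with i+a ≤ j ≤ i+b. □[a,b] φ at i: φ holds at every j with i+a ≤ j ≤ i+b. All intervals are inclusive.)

0, 1, 7

Evaluate at each i in [0,7]:
  i=0: ✓ (all of [0,1])
  i=1: ✓ (all of [1,2])
  i=2: ✗ (fails at j=3)
  i=3: ✗ (fails at j=3)
  i=4: ✗ (fails at j=4)
  i=5: ✗ (fails at j=5)
  i=6: ✗ (fails at j=6)
  i=7: ✓ (all of [7,8])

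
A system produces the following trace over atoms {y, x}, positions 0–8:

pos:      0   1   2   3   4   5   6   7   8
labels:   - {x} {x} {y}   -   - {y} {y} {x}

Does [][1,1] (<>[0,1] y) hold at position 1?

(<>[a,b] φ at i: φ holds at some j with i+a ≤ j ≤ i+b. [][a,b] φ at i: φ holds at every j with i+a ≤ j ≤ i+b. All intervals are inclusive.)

Yes

Check <>[0,1] y at every j in [2,2]:
  j=2: holds (witness at 3)
All positions satisfy it → formula holds.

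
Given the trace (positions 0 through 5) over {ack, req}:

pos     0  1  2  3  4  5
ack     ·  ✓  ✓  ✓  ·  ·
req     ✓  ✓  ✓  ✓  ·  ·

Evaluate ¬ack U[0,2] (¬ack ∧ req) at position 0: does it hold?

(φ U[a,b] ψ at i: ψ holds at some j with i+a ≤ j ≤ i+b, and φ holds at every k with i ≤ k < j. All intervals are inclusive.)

Holds

Need some j in [0,2] with (¬ack ∧ req), and ¬ack at every k in [0,j-1].
  j=0: (¬ack ∧ req) holds; no prefix to check → satisfied.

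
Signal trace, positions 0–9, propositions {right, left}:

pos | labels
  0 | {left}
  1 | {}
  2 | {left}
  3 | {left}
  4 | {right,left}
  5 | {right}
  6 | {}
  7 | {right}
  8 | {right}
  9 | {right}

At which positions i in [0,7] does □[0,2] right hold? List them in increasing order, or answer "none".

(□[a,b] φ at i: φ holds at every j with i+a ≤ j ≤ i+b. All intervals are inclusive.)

7

Evaluate at each i in [0,7]:
  i=0: ✗ (fails at j=0)
  i=1: ✗ (fails at j=1)
  i=2: ✗ (fails at j=2)
  i=3: ✗ (fails at j=3)
  i=4: ✗ (fails at j=6)
  i=5: ✗ (fails at j=6)
  i=6: ✗ (fails at j=6)
  i=7: ✓ (all of [7,9])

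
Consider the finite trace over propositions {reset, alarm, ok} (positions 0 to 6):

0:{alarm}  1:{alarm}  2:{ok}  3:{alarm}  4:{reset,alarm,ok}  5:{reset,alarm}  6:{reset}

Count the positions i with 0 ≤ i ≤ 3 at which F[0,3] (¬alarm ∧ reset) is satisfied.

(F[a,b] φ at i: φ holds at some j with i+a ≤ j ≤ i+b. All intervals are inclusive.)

Evaluate at each i in [0,3]:
  i=0: ✗ (none in [0,3])
  i=1: ✗ (none in [1,4])
  i=2: ✗ (none in [2,5])
  i=3: ✓ (witness j=6)
Positions where it holds: {3} → 1.

1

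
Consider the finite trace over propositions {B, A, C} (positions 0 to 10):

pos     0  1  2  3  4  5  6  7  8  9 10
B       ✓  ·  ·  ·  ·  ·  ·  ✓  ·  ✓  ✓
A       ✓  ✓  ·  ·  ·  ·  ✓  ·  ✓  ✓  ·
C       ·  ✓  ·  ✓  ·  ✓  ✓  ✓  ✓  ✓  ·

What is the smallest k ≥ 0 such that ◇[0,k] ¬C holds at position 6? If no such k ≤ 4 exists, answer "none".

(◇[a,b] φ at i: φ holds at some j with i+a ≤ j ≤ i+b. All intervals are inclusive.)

4

Scan j = 6,7,… for ¬C:
  j=6: fails
  j=7: fails
  j=8: fails
  j=9: fails
  j=10: holds
First hit at j=10, so smallest k = 10-6 = 4.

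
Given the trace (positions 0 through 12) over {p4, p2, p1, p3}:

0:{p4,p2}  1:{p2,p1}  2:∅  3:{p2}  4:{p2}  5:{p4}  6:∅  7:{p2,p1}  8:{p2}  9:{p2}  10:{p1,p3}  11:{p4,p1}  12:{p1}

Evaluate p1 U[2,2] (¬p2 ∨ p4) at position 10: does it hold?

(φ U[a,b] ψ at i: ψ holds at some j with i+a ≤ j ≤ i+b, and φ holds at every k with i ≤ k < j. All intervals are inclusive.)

Need some j in [12,12] with (¬p2 ∨ p4), and p1 at every k in [10,j-1].
  j=12: (¬p2 ∨ p4) holds; p1 holds at every k in [10,11] → satisfied.

Yes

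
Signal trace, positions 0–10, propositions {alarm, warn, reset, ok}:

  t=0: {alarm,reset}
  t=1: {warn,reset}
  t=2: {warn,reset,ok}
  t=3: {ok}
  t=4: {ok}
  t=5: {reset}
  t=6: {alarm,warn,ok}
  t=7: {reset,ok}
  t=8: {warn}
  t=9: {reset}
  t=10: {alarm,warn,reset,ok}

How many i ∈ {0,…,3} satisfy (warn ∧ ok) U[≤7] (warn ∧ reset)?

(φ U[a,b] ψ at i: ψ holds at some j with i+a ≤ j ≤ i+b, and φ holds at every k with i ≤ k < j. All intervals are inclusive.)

Evaluate at each i in [0,3]:
  i=0: ✗ (lhs fails at k=0 before rhs at j=1)
  i=1: ✓ (rhs at j=1)
  i=2: ✓ (rhs at j=2)
  i=3: ✗ (lhs fails at k=3 before rhs at j=10)
Positions where it holds: {1, 2} → 2.

2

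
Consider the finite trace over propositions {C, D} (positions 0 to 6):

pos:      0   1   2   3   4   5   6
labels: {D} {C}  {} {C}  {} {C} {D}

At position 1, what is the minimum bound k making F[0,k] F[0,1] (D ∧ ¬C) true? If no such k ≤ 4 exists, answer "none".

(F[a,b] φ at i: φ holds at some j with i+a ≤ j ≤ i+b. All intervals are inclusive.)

Scan j = 1,2,… for F[0,1] (D ∧ ¬C):
  j=1: fails
  j=2: fails
  j=3: fails
  j=4: fails
  j=5: holds
First hit at j=5, so smallest k = 5-1 = 4.

4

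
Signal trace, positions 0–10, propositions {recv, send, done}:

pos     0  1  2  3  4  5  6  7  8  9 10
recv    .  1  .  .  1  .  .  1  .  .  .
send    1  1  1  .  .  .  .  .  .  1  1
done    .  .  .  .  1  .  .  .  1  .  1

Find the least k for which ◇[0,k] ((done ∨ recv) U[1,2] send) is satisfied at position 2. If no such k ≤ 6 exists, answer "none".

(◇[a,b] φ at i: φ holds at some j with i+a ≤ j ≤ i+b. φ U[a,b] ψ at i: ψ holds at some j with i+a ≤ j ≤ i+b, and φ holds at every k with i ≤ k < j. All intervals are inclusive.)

5

Scan j = 2,3,… for ((done ∨ recv) U[1,2] send):
  j=2: fails
  j=3: fails
  j=4: fails
  j=5: fails
  j=6: fails
  j=7: holds
First hit at j=7, so smallest k = 7-2 = 5.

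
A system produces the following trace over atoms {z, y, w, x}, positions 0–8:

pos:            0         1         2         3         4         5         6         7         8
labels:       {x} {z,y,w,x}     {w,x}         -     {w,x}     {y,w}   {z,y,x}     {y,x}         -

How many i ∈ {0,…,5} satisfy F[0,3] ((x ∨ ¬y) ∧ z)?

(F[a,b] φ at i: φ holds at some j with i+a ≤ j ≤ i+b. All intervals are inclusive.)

5

Evaluate at each i in [0,5]:
  i=0: ✓ (witness j=1)
  i=1: ✓ (witness j=1)
  i=2: ✗ (none in [2,5])
  i=3: ✓ (witness j=6)
  i=4: ✓ (witness j=6)
  i=5: ✓ (witness j=6)
Positions where it holds: {0, 1, 3, 4, 5} → 5.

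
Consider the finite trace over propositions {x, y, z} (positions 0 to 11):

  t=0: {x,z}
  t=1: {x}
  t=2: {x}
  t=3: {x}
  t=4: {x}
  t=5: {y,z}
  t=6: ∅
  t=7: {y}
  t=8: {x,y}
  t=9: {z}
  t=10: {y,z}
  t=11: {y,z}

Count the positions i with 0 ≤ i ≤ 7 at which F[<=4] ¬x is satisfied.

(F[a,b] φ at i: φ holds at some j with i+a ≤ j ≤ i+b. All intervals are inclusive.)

7

Evaluate at each i in [0,7]:
  i=0: ✗ (none in [0,4])
  i=1: ✓ (witness j=5)
  i=2: ✓ (witness j=5)
  i=3: ✓ (witness j=5)
  i=4: ✓ (witness j=5)
  i=5: ✓ (witness j=5)
  i=6: ✓ (witness j=6)
  i=7: ✓ (witness j=7)
Positions where it holds: {1, 2, 3, 4, 5, 6, 7} → 7.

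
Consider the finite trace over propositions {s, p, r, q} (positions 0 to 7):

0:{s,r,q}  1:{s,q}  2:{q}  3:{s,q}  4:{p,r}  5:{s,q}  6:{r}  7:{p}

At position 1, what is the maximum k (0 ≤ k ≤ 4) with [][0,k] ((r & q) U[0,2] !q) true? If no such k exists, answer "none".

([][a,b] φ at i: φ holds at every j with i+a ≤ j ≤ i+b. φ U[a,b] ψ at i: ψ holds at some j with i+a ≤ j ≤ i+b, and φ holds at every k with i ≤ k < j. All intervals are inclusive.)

((r & q) U[0,2] !q) must hold from j=1 onward; find where it first fails.
  j=1: fails → no k works.

none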